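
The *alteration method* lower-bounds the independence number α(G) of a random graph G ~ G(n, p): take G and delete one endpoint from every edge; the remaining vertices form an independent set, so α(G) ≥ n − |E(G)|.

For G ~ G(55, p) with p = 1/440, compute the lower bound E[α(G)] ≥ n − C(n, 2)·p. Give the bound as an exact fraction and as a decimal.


E[|E(G)|] = C(55, 2)·p = 1485 · (1/440) = 27/8.
E[α(G)] ≥ n − E[|E(G)|] = 55 − 27/8 = 413/8.
Numerically: ≈ 51.625.
(This is only a lower bound; the true E[α(G)] may be larger.)

E[α(G)] ≥ 413/8 ≈ 51.625.


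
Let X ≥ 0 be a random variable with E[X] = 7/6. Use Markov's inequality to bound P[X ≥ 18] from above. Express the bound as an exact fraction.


μ = E[X] = 7/6, a = 18.
Markov: P[X ≥ 18] ≤ μ/a = (7/6)/18 = 7/108.
Numerically: ≈ 0.06481.
(Since a = 18 > μ = 1.16667, the bound 7/108 is < 1 and informative.)

P[X ≥ 18] ≤ 7/108 ≈ 0.06481.


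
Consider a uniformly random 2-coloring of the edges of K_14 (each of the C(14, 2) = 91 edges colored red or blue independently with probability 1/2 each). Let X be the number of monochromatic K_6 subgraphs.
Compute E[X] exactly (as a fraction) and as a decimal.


Let X = Σ_S X_S over the C(14, 6) = 3003 subsets S of size 6, where X_S = 1 if the K_6 on S is monochromatic.
For a fixed S, the K_6 on S has C(6, 2) = 15 edges. P[all 15 edges red] = (1/2)^15, and likewise for blue, so P[monochromatic] = 2·(1/2)^15 = 2^{1 − 15} = 1/16384.
Summing: E[X] = C(14, 6) · 2^{1 − 15} = 3003 · 1/16384 = 3003/16384.
Numerically: E[X] ≈ 0.183289.

E[X] = C(14,6)·2^(1−C(6,2)) = 3003/16384 ≈ 0.183289.


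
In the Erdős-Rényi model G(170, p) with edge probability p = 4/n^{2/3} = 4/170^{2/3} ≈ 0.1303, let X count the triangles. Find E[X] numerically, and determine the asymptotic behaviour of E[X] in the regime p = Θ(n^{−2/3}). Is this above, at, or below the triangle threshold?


Number of potential triangles: C(170, 3) = 804440.
Each occurs with probability p³ ≈ (0.1303)³ ≈ 2.214533e-03.
By linearity: E[X] = C(170, 3)·p³ ≈ 804440 · 2.214533e-03 ≈ 1781.4588.
Since α = 2/3 < 1, p = c/n^{2/3} ≫ 1/n is above the triangle threshold p ~ 1/n. Asymptotically E[X] ~ (c³/6)·n^{3(1−α)} = (4³/6)·n^{1} → ∞; triangles are abundant w.h.p.

E[X] ≈ 1781.4588; in regime p = Θ(1/n^{2/3}) E[X] diverges (above the triangle threshold p ~ 1/n).


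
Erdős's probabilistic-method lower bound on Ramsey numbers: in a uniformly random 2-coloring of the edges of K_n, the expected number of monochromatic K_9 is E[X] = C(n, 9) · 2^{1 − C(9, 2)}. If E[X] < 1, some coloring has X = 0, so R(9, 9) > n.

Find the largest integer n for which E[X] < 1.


We need C(n, 9) · 2^{1 − 36} < 1, i.e. C(n, 9) < 2^{36 − 1} = 34359738368.
Check values of n near the boundary:
  n = 61: C(61, 9) = 17341763505; 17341763505 < 34359738368? YES
  n = 62: C(62, 9) = 20286591270; 20286591270 < 34359738368? YES
  n = 63: C(63, 9) = 23667689815; 23667689815 < 34359738368? YES
  n = 64: C(64, 9) = 27540584512; 27540584512 < 34359738368? YES
  n = 65: C(65, 9) = 31966749880; 31966749880 < 34359738368? YES
  n = 66: C(66, 9) = 37014131440; 37014131440 < 34359738368? NO
  n = 67: C(67, 9) = 42757703560; 42757703560 < 34359738368? NO
The largest n with C(n, 9) < 34359738368 is n = 65 (where E[X] = 3995843735/4294967296 ≈ 0.9303549). Hence R(9, 9) > 65, i.e. R(9, 9) ≥ 66.

Largest n = 65; hence R(9, 9) > 65.


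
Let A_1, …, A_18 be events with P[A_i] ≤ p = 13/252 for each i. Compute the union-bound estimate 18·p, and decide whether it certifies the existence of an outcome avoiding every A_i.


Union bound: P[∪_{i=1}^{18} A_i] ≤ Σ_i P[A_i] ≤ 18·p = 18·(13/252) = 13/14.
Numerically: 13/14 ≈ 0.9285714.
Is 13/14 < 1? YES.
Since P[∪ A_i] ≤ 13/14 < 1, the complement has P[∩ A_i^c] ≥ 1 − 13/14 = 1/14 > 0, so some outcome avoids every A_i.

18·p = 13/14 ≈ 0.9285714; existence CERTIFIED by the union bound.


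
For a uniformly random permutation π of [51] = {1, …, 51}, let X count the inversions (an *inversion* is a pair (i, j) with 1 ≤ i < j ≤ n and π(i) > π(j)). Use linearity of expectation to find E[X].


Write X = Σ X_I over the C(51, 2) = 1275 pairs i < j, with X_I the indicator of one inversion.
There are 1275 indicators.
For each fixed pair i < j, the values π(i) and π(j) are two distinct elements of {1, …, 51} in uniformly random order; by symmetry P[π(i) > π(j)] = 1/2.
By linearity: E[X] = 1275 · (1/2) = C(51, 2) · (1/2) = 1275/2 = 1275/2 ≈ 637.500000.

E[X] = 1275/2 = 637.500000.


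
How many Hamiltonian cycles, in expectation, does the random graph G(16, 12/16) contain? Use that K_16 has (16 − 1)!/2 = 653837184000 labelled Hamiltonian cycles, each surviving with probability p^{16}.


K_16 has (16 − 1)!/2 = 653837184000 labelled Hamiltonian cycles.
For each such Hamiltonian cycle H, let X_H = 1 if all 16 edges of H are present in G. Then P[X_H = 1] = p^{16} = (3/4)^{16} = 43046721/4294967296.
Summing the indicators: E[X] = Σ_H E[X_H] = 653837184000 · p^{16} = 653837184000 · 43046721/4294967296 = 27485885585032875/4194304.
Numerically: E[X] ≈ 6.55e+09.

E[X] = 653837184000 · (3/4)^{16} = 27485885585032875/4194304 ≈ 6.55e+09.


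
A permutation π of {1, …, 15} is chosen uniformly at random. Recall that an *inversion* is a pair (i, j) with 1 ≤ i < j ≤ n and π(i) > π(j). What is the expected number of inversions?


Write X = Σ X_I over the C(15, 2) = 105 pairs i < j, with X_I the indicator of one inversion.
There are 105 indicators.
For each fixed pair i < j, the values π(i) and π(j) are two distinct elements of {1, …, 15} in uniformly random order; by symmetry P[π(i) > π(j)] = 1/2.
By linearity: E[X] = 105 · (1/2) = C(15, 2) · (1/2) = 105/2 = 105/2 ≈ 52.50000.

E[X] = 105/2 = 52.50000.


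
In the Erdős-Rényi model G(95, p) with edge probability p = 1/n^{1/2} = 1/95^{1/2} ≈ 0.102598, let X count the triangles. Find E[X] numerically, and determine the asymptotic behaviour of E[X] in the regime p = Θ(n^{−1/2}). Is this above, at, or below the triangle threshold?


Number of potential triangles: C(95, 3) = 138415.
Each occurs with probability p³ ≈ (0.102598)³ ≈ 1.07997721e-03.
By linearity: E[X] = C(95, 3)·p³ ≈ 138415 · 1.07997721e-03 ≈ 149.485046.
Since α = 1/2 < 1, p = c/n^{1/2} ≫ 1/n is above the triangle threshold p ~ 1/n. Asymptotically E[X] ~ (c³/6)·n^{3(1−α)} = (1³/6)·n^{1.5} → ∞; triangles are abundant w.h.p.

E[X] ≈ 149.485046; in regime p = Θ(1/n^{1/2}) E[X] diverges (above the triangle threshold p ~ 1/n).


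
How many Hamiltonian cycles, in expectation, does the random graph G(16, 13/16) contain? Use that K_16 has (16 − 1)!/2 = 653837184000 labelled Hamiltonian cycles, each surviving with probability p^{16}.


K_16 has (16 − 1)!/2 = 653837184000 labelled Hamiltonian cycles.
For each such Hamiltonian cycle H, let X_H = 1 if all 16 edges of H are present in G. Then P[X_H = 1] = p^{16} = (13/16)^{16} = 665416609183179841/18446744073709551616.
By linearity of expectation: E[X] = Σ_H E[X_H] = 653837184000 · p^{16} = 653837184000 · 665416609183179841/18446744073709551616 = 424877072202303561918952875/18014398509481984.
Numerically: E[X] ≈ 2.36e+10.

E[X] = 653837184000 · (13/16)^{16} = 424877072202303561918952875/18014398509481984 ≈ 2.36e+10.


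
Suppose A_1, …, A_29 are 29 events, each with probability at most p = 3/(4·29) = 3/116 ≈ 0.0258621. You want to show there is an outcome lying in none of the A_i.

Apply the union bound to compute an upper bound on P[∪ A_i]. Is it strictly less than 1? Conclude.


Union bound: P[∪_{i=1}^{29} A_i] ≤ Σ_i P[A_i] ≤ 29·p = 29·(3/116) = 3/4.
Numerically: 3/4 ≈ 0.7500000.
Is 3/4 < 1? YES.
Since P[∪ A_i] ≤ 3/4 < 1, the complement has P[∩ A_i^c] ≥ 1 − 3/4 = 1/4 > 0, so some outcome avoids every A_i.

29·p = 3/4 ≈ 0.7500000; existence CERTIFIED by the union bound.


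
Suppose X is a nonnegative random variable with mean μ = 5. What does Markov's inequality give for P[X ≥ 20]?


μ = E[X] = 5, a = 20.
Markov: P[X ≥ 20] ≤ μ/a = (5)/20 = 1/4.
Numerically: ≈ 0.2500.
(Since a = 20 > μ = 5.0000, the bound 1/4 is < 1 and informative.)

P[X ≥ 20] ≤ 1/4 ≈ 0.2500.


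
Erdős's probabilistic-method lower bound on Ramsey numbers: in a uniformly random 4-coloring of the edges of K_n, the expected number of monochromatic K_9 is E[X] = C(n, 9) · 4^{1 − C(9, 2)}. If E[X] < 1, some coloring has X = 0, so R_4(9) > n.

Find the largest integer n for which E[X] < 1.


We need C(n, 9) · 4^{1 − 36} < 1, i.e. C(n, 9) < 4^{36 − 1} = 1180591620717411303424.
Check values of n near the boundary:
  n = 911: C(911, 9) = 1144686900492291197405; 1144686900492291197405 < 1180591620717411303424? YES
  n = 912: C(912, 9) = 1156095740032081475120; 1156095740032081475120 < 1180591620717411303424? YES
  n = 913: C(913, 9) = 1167605542753639808390; 1167605542753639808390 < 1180591620717411303424? YES
  n = 914: C(914, 9) = 1179217089587653905932; 1179217089587653905932 < 1180591620717411303424? YES
  n = 915: C(915, 9) = 1190931166636537885130; 1190931166636537885130 < 1180591620717411303424? NO
  n = 916: C(916, 9) = 1202748565202942340440; 1202748565202942340440 < 1180591620717411303424? NO
  n = 917: C(917, 9) = 1214670081818390006810; 1214670081818390006810 < 1180591620717411303424? NO
The largest n with C(n, 9) < 1180591620717411303424 is n = 914 (where E[X] = 294804272396913476483/295147905179352825856 ≈ 0.998836). Hence R_4(9) > 914, i.e. R_4(9) ≥ 915.

Largest n = 914; hence R_4(9) > 914.


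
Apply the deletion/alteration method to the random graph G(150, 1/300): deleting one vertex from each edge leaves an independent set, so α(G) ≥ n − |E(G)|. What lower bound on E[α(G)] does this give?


E[|E(G)|] = C(150, 2)·p = 11175 · (1/300) = 149/4.
E[α(G)] ≥ n − E[|E(G)|] = 150 − 149/4 = 451/4.
Numerically: ≈ 112.750.
(This is only a lower bound; the true E[α(G)] may be larger.)

E[α(G)] ≥ 451/4 ≈ 112.750.


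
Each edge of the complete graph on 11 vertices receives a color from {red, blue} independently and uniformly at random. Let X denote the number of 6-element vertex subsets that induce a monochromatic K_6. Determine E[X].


Let X = Σ_S X_S over the C(11, 6) = 462 subsets S of size 6, where X_S = 1 if the K_6 on S is monochromatic.
For a fixed S, the K_6 on S has C(6, 2) = 15 edges. P[all 15 edges red] = (1/2)^15, and likewise for blue, so P[monochromatic] = 2·(1/2)^15 = 2^{1 − 15} = 1/16384.
By linearity: E[X] = C(11, 6) · 2^{1 − 15} = 462 · 1/16384 = 231/8192.
Numerically: E[X] ≈ 0.02820.

E[X] = C(11,6)·2^(1−C(6,2)) = 231/8192 ≈ 0.02820.


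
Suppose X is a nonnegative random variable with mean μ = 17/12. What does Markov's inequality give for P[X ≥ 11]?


μ = E[X] = 17/12, a = 11.
Markov: P[X ≥ 11] ≤ μ/a = (17/12)/11 = 17/132.
Numerically: ≈ 0.12879.
(Since a = 11 > μ = 1.41667, the bound 17/132 is < 1 and informative.)

P[X ≥ 11] ≤ 17/132 ≈ 0.12879.


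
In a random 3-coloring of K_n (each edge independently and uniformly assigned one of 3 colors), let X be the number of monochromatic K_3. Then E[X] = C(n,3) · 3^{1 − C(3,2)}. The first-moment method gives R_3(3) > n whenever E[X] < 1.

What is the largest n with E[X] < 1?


We need C(n, 3) · 3^{1 − 3} < 1, i.e. C(n, 3) < 3^{3 − 1} = 9.
Check values of n near the boundary:
  n = 3: C(3, 3) = 1; 1 < 9? YES
  n = 4: C(4, 3) = 4; 4 < 9? YES
  n = 5: C(5, 3) = 10; 10 < 9? NO
  n = 6: C(6, 3) = 20; 20 < 9? NO
  n = 7: C(7, 3) = 35; 35 < 9? NO
The largest n with C(n, 3) < 9 is n = 4 (where E[X] = 4/9 ≈ 0.444444). Hence R_3(3) > 4, i.e. R_3(3) ≥ 5.

Largest n = 4; hence R_3(3) > 4.


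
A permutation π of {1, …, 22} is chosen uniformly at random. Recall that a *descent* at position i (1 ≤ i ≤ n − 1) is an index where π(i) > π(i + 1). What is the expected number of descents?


Write X = Σ X_I over i = 1, …, 21, with X_I the indicator of one descent.
There are 21 indicators.
For each fixed i, the pair (π(i), π(i+1)) is a uniformly random ordered pair of distinct values from {1, …, 22}; by symmetry P[π(i) > π(i+1)] = 1/2.
By linearity: E[X] = 21 · (1/2) = (22 − 1) · (1/2) = 21/2 ≈ 10.50000.

E[X] = 21/2 = 10.50000.


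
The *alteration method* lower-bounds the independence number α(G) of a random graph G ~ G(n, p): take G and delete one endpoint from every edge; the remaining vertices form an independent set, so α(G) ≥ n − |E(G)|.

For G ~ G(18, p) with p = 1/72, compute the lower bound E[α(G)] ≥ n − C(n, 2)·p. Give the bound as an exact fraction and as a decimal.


E[|E(G)|] = C(18, 2)·p = 153 · (1/72) = 17/8.
E[α(G)] ≥ n − E[|E(G)|] = 18 − 17/8 = 127/8.
Numerically: ≈ 15.87500.
(This is only a lower bound; the true E[α(G)] may be larger.)

E[α(G)] ≥ 127/8 ≈ 15.87500.


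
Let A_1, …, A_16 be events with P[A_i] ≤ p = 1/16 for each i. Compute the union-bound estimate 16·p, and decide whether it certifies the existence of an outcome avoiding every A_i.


Union bound: P[∪_{i=1}^{16} A_i] ≤ Σ_i P[A_i] ≤ 16·p = 16·(1/16) = 1.
Numerically: 1 ≈ 1.0000.
Is 1 < 1? NO.
Since the bound 1 is ≥ 1, the union bound is uninformative here; it does NOT by itself certify existence.

16·p = 1 ≈ 1.0000; existence NOT certified by the union bound.


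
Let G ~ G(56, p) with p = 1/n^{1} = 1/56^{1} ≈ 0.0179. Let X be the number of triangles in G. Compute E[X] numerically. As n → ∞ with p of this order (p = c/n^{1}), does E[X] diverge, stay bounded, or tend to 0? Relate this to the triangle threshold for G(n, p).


Number of potential triangles: C(56, 3) = 27720.
Each occurs with probability p³ ≈ (0.0179)³ ≈ 5.69424e-06.
By linearity: E[X] = C(56, 3)·p³ ≈ 27720 · 5.69424e-06 ≈ 0.158.
Here α = 1, so p = 1/n is exactly at the triangle threshold p ~ 1/n. Asymptotically E[X] → c³/6 = 1³/6 = 1/6 ≈ 0.167, a bounded constant. In this regime the triangle count is asymptotically Poisson(c³/6).

E[X] ≈ 0.158; in regime p = Θ(1/n^{1}) E[X] stays bounded (at the triangle threshold p ~ 1/n).


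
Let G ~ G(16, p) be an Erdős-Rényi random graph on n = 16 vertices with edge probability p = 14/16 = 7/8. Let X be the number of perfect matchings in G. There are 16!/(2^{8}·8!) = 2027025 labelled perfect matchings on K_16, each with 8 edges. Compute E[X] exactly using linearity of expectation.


K_16 has 16!/(2^{8}·8!) = 2027025 labelled perfect matchings.
For each such perfect matching H, let X_H = 1 if all 8 edges of H are present in G. Then P[X_H = 1] = p^{8} = (7/8)^{8} = 5764801/16777216.
By linearity of expectation: E[X] = Σ_H E[X_H] = 2027025 · p^{8} = 2027025 · 5764801/16777216 = 11685395747025/16777216.
Numerically: E[X] ≈ 6.97e+05.

E[X] = 2027025 · (7/8)^{8} = 11685395747025/16777216 ≈ 6.97e+05.


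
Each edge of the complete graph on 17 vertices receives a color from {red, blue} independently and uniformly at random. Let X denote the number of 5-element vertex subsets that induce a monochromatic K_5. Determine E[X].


Let X = Σ_S X_S over the C(17, 5) = 6188 subsets S of size 5, where X_S = 1 if the K_5 on S is monochromatic.
For a fixed S, the K_5 on S has C(5, 2) = 10 edges. P[all 10 edges red] = (1/2)^10, and likewise for blue, so P[monochromatic] = 2·(1/2)^10 = 2^{1 − 10} = 1/512.
By linearity: E[X] = C(17, 5) · 2^{1 − 10} = 6188 · 1/512 = 1547/128.
Numerically: E[X] ≈ 12.08594.

E[X] = C(17,5)·2^(1−C(5,2)) = 1547/128 ≈ 12.08594.


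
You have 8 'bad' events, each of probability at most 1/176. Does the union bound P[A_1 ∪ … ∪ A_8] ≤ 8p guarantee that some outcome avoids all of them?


Union bound: P[∪_{i=1}^{8} A_i] ≤ Σ_i P[A_i] ≤ 8·p = 8·(1/176) = 1/22.
Numerically: 1/22 ≈ 0.04545.
Is 1/22 < 1? YES.
Since P[∪ A_i] ≤ 1/22 < 1, the complement has P[∩ A_i^c] ≥ 1 − 1/22 = 21/22 > 0, so some outcome avoids every A_i.

8·p = 1/22 ≈ 0.04545; existence CERTIFIED by the union bound.


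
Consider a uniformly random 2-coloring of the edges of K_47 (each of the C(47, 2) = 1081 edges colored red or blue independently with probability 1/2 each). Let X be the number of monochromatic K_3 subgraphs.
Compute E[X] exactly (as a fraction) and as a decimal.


Let X = Σ_S X_S over the C(47, 3) = 16215 subsets S of size 3, where X_S = 1 if the K_3 on S is monochromatic.
For a fixed S, the K_3 on S has C(3, 2) = 3 edges. P[all 3 edges red] = (1/2)^3, and likewise for blue, so P[monochromatic] = 2·(1/2)^3 = 2^{1 − 3} = 1/4.
By linearity: E[X] = C(47, 3) · 2^{1 − 3} = 16215 · 1/4 = 16215/4.
Numerically: E[X] ≈ 4053.750000.

E[X] = C(47,3)·2^(1−C(3,2)) = 16215/4 ≈ 4053.750000.


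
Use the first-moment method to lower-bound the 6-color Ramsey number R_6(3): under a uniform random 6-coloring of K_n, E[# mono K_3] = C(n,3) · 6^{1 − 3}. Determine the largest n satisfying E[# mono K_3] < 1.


We need C(n, 3) · 6^{1 − 3} < 1, i.e. C(n, 3) < 6^{3 − 1} = 36.
Check values of n near the boundary:
  n = 4: C(4, 3) = 4; 4 < 36? YES
  n = 5: C(5, 3) = 10; 10 < 36? YES
  n = 6: C(6, 3) = 20; 20 < 36? YES
  n = 7: C(7, 3) = 35; 35 < 36? YES
  n = 8: C(8, 3) = 56; 56 < 36? NO
The largest n with C(n, 3) < 36 is n = 7 (where E[X] = 35/36 ≈ 0.972222). Hence R_6(3) > 7, i.e. R_6(3) ≥ 8.

Largest n = 7; hence R_6(3) > 7.


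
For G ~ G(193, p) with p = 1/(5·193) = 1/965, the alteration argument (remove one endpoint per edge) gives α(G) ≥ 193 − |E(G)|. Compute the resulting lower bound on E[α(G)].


E[|E(G)|] = C(193, 2)·p = 18528 · (1/965) = 96/5.
E[α(G)] ≥ n − E[|E(G)|] = 193 − 96/5 = 869/5.
Numerically: ≈ 173.800.
(This is only a lower bound; the true E[α(G)] may be larger.)

E[α(G)] ≥ 869/5 ≈ 173.800.


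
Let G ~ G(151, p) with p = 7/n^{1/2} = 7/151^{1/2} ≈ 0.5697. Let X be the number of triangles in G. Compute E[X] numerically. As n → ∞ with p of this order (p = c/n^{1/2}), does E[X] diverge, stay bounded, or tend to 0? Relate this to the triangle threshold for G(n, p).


Number of potential triangles: C(151, 3) = 562475.
Each occurs with probability p³ ≈ (0.5697)³ ≈ 1.848539e-01.
By linearity: E[X] = C(151, 3)·p³ ≈ 562475 · 1.848539e-01 ≈ 103975.7169.
Since α = 1/2 < 1, p = c/n^{1/2} ≫ 1/n is above the triangle threshold p ~ 1/n. Asymptotically E[X] ~ (c³/6)·n^{3(1−α)} = (7³/6)·n^{1.5} → ∞; triangles are abundant w.h.p.

E[X] ≈ 103975.7169; in regime p = Θ(1/n^{1/2}) E[X] diverges (above the triangle threshold p ~ 1/n).


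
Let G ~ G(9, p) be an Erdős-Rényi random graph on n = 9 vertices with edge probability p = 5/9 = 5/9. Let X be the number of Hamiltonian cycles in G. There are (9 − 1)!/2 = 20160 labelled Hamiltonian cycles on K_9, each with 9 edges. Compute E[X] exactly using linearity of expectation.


K_9 has (9 − 1)!/2 = 20160 labelled Hamiltonian cycles.
For each such Hamiltonian cycle H, let X_H = 1 if all 9 edges of H are present in G. Then P[X_H = 1] = p^{9} = (5/9)^{9} = 1953125/387420489.
By linearity of expectation: E[X] = Σ_H E[X_H] = 20160 · p^{9} = 20160 · 1953125/387420489 = 4375000000/43046721.
Numerically: E[X] ≈ 102.

E[X] = 20160 · (5/9)^{9} = 4375000000/43046721 ≈ 102.


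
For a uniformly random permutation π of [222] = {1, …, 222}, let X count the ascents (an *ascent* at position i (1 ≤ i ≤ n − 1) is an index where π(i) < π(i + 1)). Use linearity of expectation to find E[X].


Write X = Σ X_I over i = 1, …, 221, with X_I the indicator of one ascent.
There are 221 indicators.
For each fixed i, the pair (π(i), π(i+1)) is a uniformly random ordered pair of distinct values from {1, …, 222}; by symmetry P[π(i) < π(i+1)] = 1/2.
By linearity: E[X] = 221 · (1/2) = (222 − 1) · (1/2) = 221/2 ≈ 110.50000.

E[X] = 221/2 = 110.50000.


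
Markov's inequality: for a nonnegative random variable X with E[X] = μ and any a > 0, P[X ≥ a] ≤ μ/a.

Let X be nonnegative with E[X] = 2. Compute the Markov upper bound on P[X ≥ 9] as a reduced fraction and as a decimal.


μ = E[X] = 2, a = 9.
Markov: P[X ≥ 9] ≤ μ/a = (2)/9 = 2/9.
Numerically: ≈ 0.222.
(Since a = 9 > μ = 2.000, the bound 2/9 is < 1 and informative.)

P[X ≥ 9] ≤ 2/9 ≈ 0.222.


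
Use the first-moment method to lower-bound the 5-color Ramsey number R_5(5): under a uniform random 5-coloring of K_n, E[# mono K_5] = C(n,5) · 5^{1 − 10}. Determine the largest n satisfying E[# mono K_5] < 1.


We need C(n, 5) · 5^{1 − 10} < 1, i.e. C(n, 5) < 5^{10 − 1} = 1953125.
Check values of n near the boundary:
  n = 44: C(44, 5) = 1086008; 1086008 < 1953125? YES
  n = 45: C(45, 5) = 1221759; 1221759 < 1953125? YES
  n = 46: C(46, 5) = 1370754; 1370754 < 1953125? YES
  n = 47: C(47, 5) = 1533939; 1533939 < 1953125? YES
  n = 48: C(48, 5) = 1712304; 1712304 < 1953125? YES
  n = 49: C(49, 5) = 1906884; 1906884 < 1953125? YES
  n = 50: C(50, 5) = 2118760; 2118760 < 1953125? NO
  n = 51: C(51, 5) = 2349060; 2349060 < 1953125? NO
The largest n with C(n, 5) < 1953125 is n = 49 (where E[X] = 1906884/1953125 ≈ 0.976325). Hence R_5(5) > 49, i.e. R_5(5) ≥ 50.

Largest n = 49; hence R_5(5) > 49.


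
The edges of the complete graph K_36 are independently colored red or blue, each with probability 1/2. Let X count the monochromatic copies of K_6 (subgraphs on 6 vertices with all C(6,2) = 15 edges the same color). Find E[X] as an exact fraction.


Let X = Σ_S X_S over the C(36, 6) = 1947792 subsets S of size 6, where X_S = 1 if the K_6 on S is monochromatic.
For a fixed S, the K_6 on S has C(6, 2) = 15 edges. P[all 15 edges red] = (1/2)^15, and likewise for blue, so P[monochromatic] = 2·(1/2)^15 = 2^{1 − 15} = 1/16384.
By linearity of expectation: E[X] = C(36, 6) · 2^{1 − 15} = 1947792 · 1/16384 = 121737/1024.
Numerically: E[X] ≈ 118.884.

E[X] = C(36,6)·2^(1−C(6,2)) = 121737/1024 ≈ 118.884.


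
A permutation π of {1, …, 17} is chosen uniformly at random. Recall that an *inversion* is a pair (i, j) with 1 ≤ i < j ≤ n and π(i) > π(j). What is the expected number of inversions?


Write X = Σ X_I over the C(17, 2) = 136 pairs i < j, with X_I the indicator of one inversion.
There are 136 indicators.
For each fixed pair i < j, the values π(i) and π(j) are two distinct elements of {1, …, 17} in uniformly random order; by symmetry P[π(i) > π(j)] = 1/2.
By linearity: E[X] = 136 · (1/2) = C(17, 2) · (1/2) = 136/2 = 68 ≈ 68.0000.

E[X] = 68 = 68.0000.


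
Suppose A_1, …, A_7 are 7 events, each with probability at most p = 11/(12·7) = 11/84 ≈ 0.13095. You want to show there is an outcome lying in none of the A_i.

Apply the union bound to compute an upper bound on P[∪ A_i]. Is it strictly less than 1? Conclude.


Union bound: P[∪_{i=1}^{7} A_i] ≤ Σ_i P[A_i] ≤ 7·p = 7·(11/84) = 11/12.
Numerically: 11/12 ≈ 0.91667.
Is 11/12 < 1? YES.
Since P[∪ A_i] ≤ 11/12 < 1, the complement has P[∩ A_i^c] ≥ 1 − 11/12 = 1/12 > 0, so some outcome avoids every A_i.

7·p = 11/12 ≈ 0.91667; existence CERTIFIED by the union bound.


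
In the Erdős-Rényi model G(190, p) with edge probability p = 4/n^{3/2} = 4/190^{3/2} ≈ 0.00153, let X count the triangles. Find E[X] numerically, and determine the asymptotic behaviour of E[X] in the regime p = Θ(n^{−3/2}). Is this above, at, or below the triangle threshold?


Number of potential triangles: C(190, 3) = 1125180.
Each occurs with probability p³ ≈ (0.00153)³ ≈ 3.56278e-09.
By linearity: E[X] = C(190, 3)·p³ ≈ 1125180 · 3.56278e-09 ≈ 0.004.
Since α = 3/2 > 1, p = c/n^{3/2} = o(1/n) is below the triangle threshold p ~ 1/n. Asymptotically E[X] ~ (c³/6)·n^{3(1−α)} = (4³/6)·n^{-1.5} → 0, so by Markov's inequality G has no triangles w.h.p.

E[X] ≈ 0.004; in regime p = Θ(1/n^{3/2}) E[X] tends to 0 (below the triangle threshold p ~ 1/n).


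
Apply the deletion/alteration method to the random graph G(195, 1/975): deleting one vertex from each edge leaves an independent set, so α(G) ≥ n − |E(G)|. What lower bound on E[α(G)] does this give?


E[|E(G)|] = C(195, 2)·p = 18915 · (1/975) = 97/5.
E[α(G)] ≥ n − E[|E(G)|] = 195 − 97/5 = 878/5.
Numerically: ≈ 175.600.
(This is only a lower bound; the true E[α(G)] may be larger.)

E[α(G)] ≥ 878/5 ≈ 175.600.


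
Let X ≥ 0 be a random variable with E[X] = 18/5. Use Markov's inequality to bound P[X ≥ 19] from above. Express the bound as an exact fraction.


μ = E[X] = 18/5, a = 19.
Markov: P[X ≥ 19] ≤ μ/a = (18/5)/19 = 18/95.
Numerically: ≈ 0.1895.
(Since a = 19 > μ = 3.6000, the bound 18/95 is < 1 and informative.)

P[X ≥ 19] ≤ 18/95 ≈ 0.1895.


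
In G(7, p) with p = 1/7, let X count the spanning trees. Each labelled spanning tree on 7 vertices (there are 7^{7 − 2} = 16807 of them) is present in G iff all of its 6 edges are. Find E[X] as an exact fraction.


K_7 has 7^{7 − 2} = 16807 labelled spanning trees.
For each such spanning tree H, let X_H = 1 if all 6 edges of H are present in G. Then P[X_H = 1] = p^{6} = (1/7)^{6} = 1/117649.
By linearity of expectation: E[X] = Σ_H E[X_H] = 16807 · p^{6} = 16807 · 1/117649 = 1/7.
Numerically: E[X] ≈ 0.142857.

E[X] = 16807 · (1/7)^{6} = 1/7 ≈ 0.142857.


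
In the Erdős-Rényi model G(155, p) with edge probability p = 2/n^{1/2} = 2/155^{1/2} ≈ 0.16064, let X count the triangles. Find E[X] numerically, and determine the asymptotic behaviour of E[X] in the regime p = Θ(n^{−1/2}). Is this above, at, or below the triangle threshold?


Number of potential triangles: C(155, 3) = 608685.
Each occurs with probability p³ ≈ (0.16064)³ ≈ 4.1456481e-03.
By linearity: E[X] = C(155, 3)·p³ ≈ 608685 · 4.1456481e-03 ≈ 2523.39384.
Since α = 1/2 < 1, p = c/n^{1/2} ≫ 1/n is above the triangle threshold p ~ 1/n. Asymptotically E[X] ~ (c³/6)·n^{3(1−α)} = (2³/6)·n^{1.5} → ∞; triangles are abundant w.h.p.

E[X] ≈ 2523.39384; in regime p = Θ(1/n^{1/2}) E[X] diverges (above the triangle threshold p ~ 1/n).


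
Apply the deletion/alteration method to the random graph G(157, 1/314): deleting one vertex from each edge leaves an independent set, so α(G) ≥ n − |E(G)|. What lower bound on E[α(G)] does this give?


E[|E(G)|] = C(157, 2)·p = 12246 · (1/314) = 39.
E[α(G)] ≥ n − E[|E(G)|] = 157 − 39 = 118.
Numerically: ≈ 118.000.
(This is only a lower bound; the true E[α(G)] may be larger.)

E[α(G)] ≥ 118 ≈ 118.000.


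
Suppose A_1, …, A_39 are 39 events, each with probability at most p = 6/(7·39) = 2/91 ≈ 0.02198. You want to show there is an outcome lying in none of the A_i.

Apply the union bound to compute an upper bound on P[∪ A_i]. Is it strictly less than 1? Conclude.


Union bound: P[∪_{i=1}^{39} A_i] ≤ Σ_i P[A_i] ≤ 39·p = 39·(2/91) = 6/7.
Numerically: 6/7 ≈ 0.85714.
Is 6/7 < 1? YES.
Since P[∪ A_i] ≤ 6/7 < 1, the complement has P[∩ A_i^c] ≥ 1 − 6/7 = 1/7 > 0, so some outcome avoids every A_i.

39·p = 6/7 ≈ 0.85714; existence CERTIFIED by the union bound.


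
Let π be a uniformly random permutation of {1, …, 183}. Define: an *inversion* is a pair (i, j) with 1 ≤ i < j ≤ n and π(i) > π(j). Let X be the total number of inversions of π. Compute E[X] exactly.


Write X = Σ X_I over the C(183, 2) = 16653 pairs i < j, with X_I the indicator of one inversion.
There are 16653 indicators.
For each fixed pair i < j, the values π(i) and π(j) are two distinct elements of {1, …, 183} in uniformly random order; by symmetry P[π(i) > π(j)] = 1/2.
By linearity: E[X] = 16653 · (1/2) = C(183, 2) · (1/2) = 16653/2 = 16653/2 ≈ 8326.500000.

E[X] = 16653/2 = 8326.500000.


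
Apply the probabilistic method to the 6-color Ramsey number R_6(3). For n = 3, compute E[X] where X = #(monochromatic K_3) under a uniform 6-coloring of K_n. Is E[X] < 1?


E[X] = C(3, 3) · 6^{1 − 3} = 1 · 6^{−2} = 1/36.
As a reduced fraction: E[X] = 1/36 ≈ 0.028.
Is E[X] < 1? YES.
Since E[X] < 1, there exists a 6-coloring of K_{3} with no monochromatic K_3; hence R_6(3) > 3.

E[X] = 1/36 ≈ 0.028; E[X] < 1, so R_6(3) > 3.


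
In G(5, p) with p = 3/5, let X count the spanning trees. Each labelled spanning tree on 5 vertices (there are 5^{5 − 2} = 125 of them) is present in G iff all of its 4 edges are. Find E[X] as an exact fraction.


K_5 has 5^{5 − 2} = 125 labelled spanning trees.
For each such spanning tree H, let X_H = 1 if all 4 edges of H are present in G. Then P[X_H = 1] = p^{4} = (3/5)^{4} = 81/625.
By linearity: E[X] = Σ_H E[X_H] = 125 · p^{4} = 125 · 81/625 = 81/5.
Numerically: E[X] ≈ 16.2.

E[X] = 125 · (3/5)^{4} = 81/5 ≈ 16.2.


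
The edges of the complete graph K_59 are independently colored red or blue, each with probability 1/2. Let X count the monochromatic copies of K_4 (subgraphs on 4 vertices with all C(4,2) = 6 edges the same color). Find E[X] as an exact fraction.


Let X = Σ_S X_S over the C(59, 4) = 455126 subsets S of size 4, where X_S = 1 if the K_4 on S is monochromatic.
For a fixed S, the K_4 on S has C(4, 2) = 6 edges. P[all 6 edges red] = (1/2)^6, and likewise for blue, so P[monochromatic] = 2·(1/2)^6 = 2^{1 − 6} = 1/32.
By linearity of expectation: E[X] = C(59, 4) · 2^{1 − 6} = 455126 · 1/32 = 227563/16.
Numerically: E[X] ≈ 14222.688.

E[X] = C(59,4)·2^(1−C(4,2)) = 227563/16 ≈ 14222.688.


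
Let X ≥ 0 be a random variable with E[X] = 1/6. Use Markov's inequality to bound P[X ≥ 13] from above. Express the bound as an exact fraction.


μ = E[X] = 1/6, a = 13.
Markov: P[X ≥ 13] ≤ μ/a = (1/6)/13 = 1/78.
Numerically: ≈ 0.013.
(Since a = 13 > μ = 0.167, the bound 1/78 is < 1 and informative.)

P[X ≥ 13] ≤ 1/78 ≈ 0.013.


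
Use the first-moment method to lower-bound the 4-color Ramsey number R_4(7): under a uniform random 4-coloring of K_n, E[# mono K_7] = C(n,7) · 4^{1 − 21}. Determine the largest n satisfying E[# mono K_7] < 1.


We need C(n, 7) · 4^{1 − 21} < 1, i.e. C(n, 7) < 4^{21 − 1} = 1099511627776.
Check values of n near the boundary:
  n = 174: C(174, 7) = 847879782984; 847879782984 < 1099511627776? YES
  n = 175: C(175, 7) = 883208107275; 883208107275 < 1099511627776? YES
  n = 176: C(176, 7) = 919790691600; 919790691600 < 1099511627776? YES
  n = 177: C(177, 7) = 957664425960; 957664425960 < 1099511627776? YES
  n = 178: C(178, 7) = 996867063280; 996867063280 < 1099511627776? YES
  n = 179: C(179, 7) = 1037437234460; 1037437234460 < 1099511627776? YES
  n = 180: C(180, 7) = 1079414463600; 1079414463600 < 1099511627776? YES
  n = 181: C(181, 7) = 1122839183400; 1122839183400 < 1099511627776? NO
  n = 182: C(182, 7) = 1167752750736; 1167752750736 < 1099511627776? NO
  n = 183: C(183, 7) = 1214197462413; 1214197462413 < 1099511627776? NO
The largest n with C(n, 7) < 1099511627776 is n = 180 (where E[X] = 67463403975/68719476736 ≈ 0.98172). Hence R_4(7) > 180, i.e. R_4(7) ≥ 181.

Largest n = 180; hence R_4(7) > 180.


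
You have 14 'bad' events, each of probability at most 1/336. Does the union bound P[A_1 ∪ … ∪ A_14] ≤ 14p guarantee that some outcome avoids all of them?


Union bound: P[∪_{i=1}^{14} A_i] ≤ Σ_i P[A_i] ≤ 14·p = 14·(1/336) = 1/24.
Numerically: 1/24 ≈ 0.04167.
Is 1/24 < 1? YES.
Since P[∪ A_i] ≤ 1/24 < 1, the complement has P[∩ A_i^c] ≥ 1 − 1/24 = 23/24 > 0, so some outcome avoids every A_i.

14·p = 1/24 ≈ 0.04167; existence CERTIFIED by the union bound.


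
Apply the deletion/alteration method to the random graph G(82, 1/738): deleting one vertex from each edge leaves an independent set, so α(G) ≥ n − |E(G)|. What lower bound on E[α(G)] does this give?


E[|E(G)|] = C(82, 2)·p = 3321 · (1/738) = 9/2.
E[α(G)] ≥ n − E[|E(G)|] = 82 − 9/2 = 155/2.
Numerically: ≈ 77.50000.
(This is only a lower bound; the true E[α(G)] may be larger.)

E[α(G)] ≥ 155/2 ≈ 77.50000.


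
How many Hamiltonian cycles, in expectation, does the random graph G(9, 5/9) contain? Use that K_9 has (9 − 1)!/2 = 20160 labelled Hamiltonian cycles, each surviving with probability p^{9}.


K_9 has (9 − 1)!/2 = 20160 labelled Hamiltonian cycles.
For each such Hamiltonian cycle H, let X_H = 1 if all 9 edges of H are present in G. Then P[X_H = 1] = p^{9} = (5/9)^{9} = 1953125/387420489.
Summing the indicators: E[X] = Σ_H E[X_H] = 20160 · p^{9} = 20160 · 1953125/387420489 = 4375000000/43046721.
Numerically: E[X] ≈ 101.63.

E[X] = 20160 · (5/9)^{9} = 4375000000/43046721 ≈ 101.63.


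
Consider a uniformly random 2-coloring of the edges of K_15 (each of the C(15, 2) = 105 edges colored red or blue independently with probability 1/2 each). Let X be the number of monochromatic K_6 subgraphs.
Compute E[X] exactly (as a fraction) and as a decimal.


Let X = Σ_S X_S over the C(15, 6) = 5005 subsets S of size 6, where X_S = 1 if the K_6 on S is monochromatic.
For a fixed S, the K_6 on S has C(6, 2) = 15 edges. P[all 15 edges red] = (1/2)^15, and likewise for blue, so P[monochromatic] = 2·(1/2)^15 = 2^{1 − 15} = 1/16384.
By linearity: E[X] = C(15, 6) · 2^{1 − 15} = 5005 · 1/16384 = 5005/16384.
Numerically: E[X] ≈ 0.3055.

E[X] = C(15,6)·2^(1−C(6,2)) = 5005/16384 ≈ 0.3055.


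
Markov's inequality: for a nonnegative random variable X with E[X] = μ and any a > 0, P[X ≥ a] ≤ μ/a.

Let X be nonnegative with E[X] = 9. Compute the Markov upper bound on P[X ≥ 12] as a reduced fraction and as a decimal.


μ = E[X] = 9, a = 12.
Markov: P[X ≥ 12] ≤ μ/a = (9)/12 = 3/4.
Numerically: ≈ 0.750.
(Since a = 12 > μ = 9.000, the bound 3/4 is < 1 and informative.)

P[X ≥ 12] ≤ 3/4 ≈ 0.750.


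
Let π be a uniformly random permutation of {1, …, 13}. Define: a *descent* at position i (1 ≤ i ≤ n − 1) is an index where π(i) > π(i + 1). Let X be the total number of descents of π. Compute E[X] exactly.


Write X = Σ X_I over i = 1, …, 12, with X_I the indicator of one descent.
There are 12 indicators.
For each fixed i, the pair (π(i), π(i+1)) is a uniformly random ordered pair of distinct values from {1, …, 13}; by symmetry P[π(i) > π(i+1)] = 1/2.
By linearity: E[X] = 12 · (1/2) = (13 − 1) · (1/2) = 6 ≈ 6.0000.

E[X] = 6 = 6.0000.


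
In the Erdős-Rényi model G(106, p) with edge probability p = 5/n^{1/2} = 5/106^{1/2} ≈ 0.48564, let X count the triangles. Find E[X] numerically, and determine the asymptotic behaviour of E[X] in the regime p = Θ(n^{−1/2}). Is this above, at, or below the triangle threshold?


Number of potential triangles: C(106, 3) = 192920.
Each occurs with probability p³ ≈ (0.48564)³ ≈ 1.1453843e-01.
By linearity: E[X] = C(106, 3)·p³ ≈ 192920 · 1.1453843e-01 ≈ 22096.75337.
Since α = 1/2 < 1, p = c/n^{1/2} ≫ 1/n is above the triangle threshold p ~ 1/n. Asymptotically E[X] ~ (c³/6)·n^{3(1−α)} = (5³/6)·n^{1.5} → ∞; triangles are abundant w.h.p.

E[X] ≈ 22096.75337; in regime p = Θ(1/n^{1/2}) E[X] diverges (above the triangle threshold p ~ 1/n).


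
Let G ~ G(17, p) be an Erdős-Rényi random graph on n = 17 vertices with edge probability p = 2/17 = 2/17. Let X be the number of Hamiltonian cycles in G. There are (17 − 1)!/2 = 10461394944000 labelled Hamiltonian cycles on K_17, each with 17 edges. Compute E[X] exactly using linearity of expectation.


K_17 has (17 − 1)!/2 = 10461394944000 labelled Hamiltonian cycles.
For each such Hamiltonian cycle H, let X_H = 1 if all 17 edges of H are present in G. Then P[X_H = 1] = p^{17} = (2/17)^{17} = 131072/827240261886336764177.
Summing the indicators: E[X] = Σ_H E[X_H] = 10461394944000 · p^{17} = 10461394944000 · 131072/827240261886336764177 = 1371195958099968000/827240261886336764177.
Numerically: E[X] ≈ 0.0016576.

E[X] = 10461394944000 · (2/17)^{17} = 1371195958099968000/827240261886336764177 ≈ 0.0016576.


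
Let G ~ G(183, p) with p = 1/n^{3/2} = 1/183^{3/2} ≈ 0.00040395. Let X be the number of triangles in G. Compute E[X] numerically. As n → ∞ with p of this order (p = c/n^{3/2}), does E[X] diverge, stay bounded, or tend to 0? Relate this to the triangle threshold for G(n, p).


Number of potential triangles: C(183, 3) = 1004731.
Each occurs with probability p³ ≈ (0.00040395)³ ≈ 6.5912851e-11.
By linearity: E[X] = C(183, 3)·p³ ≈ 1004731 · 6.5912851e-11 ≈ 0.00007.
Since α = 3/2 > 1, p = c/n^{3/2} = o(1/n) is below the triangle threshold p ~ 1/n. Asymptotically E[X] ~ (c³/6)·n^{3(1−α)} = (1³/6)·n^{-1.5} → 0, so by Markov's inequality G has no triangles w.h.p.

E[X] ≈ 0.00007; in regime p = Θ(1/n^{3/2}) E[X] tends to 0 (below the triangle threshold p ~ 1/n).


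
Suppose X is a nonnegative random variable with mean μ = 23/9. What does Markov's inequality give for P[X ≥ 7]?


μ = E[X] = 23/9, a = 7.
Markov: P[X ≥ 7] ≤ μ/a = (23/9)/7 = 23/63.
Numerically: ≈ 0.365.
(Since a = 7 > μ = 2.556, the bound 23/63 is < 1 and informative.)

P[X ≥ 7] ≤ 23/63 ≈ 0.365.


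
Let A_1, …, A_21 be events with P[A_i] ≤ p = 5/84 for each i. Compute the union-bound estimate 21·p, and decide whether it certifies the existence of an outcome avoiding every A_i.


Union bound: P[∪_{i=1}^{21} A_i] ≤ Σ_i P[A_i] ≤ 21·p = 21·(5/84) = 5/4.
Numerically: 5/4 ≈ 1.250.
Is 5/4 < 1? NO.
Since the bound 5/4 is ≥ 1, the union bound is uninformative here; it does NOT by itself certify existence.

21·p = 5/4 ≈ 1.250; existence NOT certified by the union bound.


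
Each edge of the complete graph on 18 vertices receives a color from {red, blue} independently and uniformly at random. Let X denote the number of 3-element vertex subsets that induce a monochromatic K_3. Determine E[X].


Let X = Σ_S X_S over the C(18, 3) = 816 subsets S of size 3, where X_S = 1 if the K_3 on S is monochromatic.
For a fixed S, the K_3 on S has C(3, 2) = 3 edges. P[all 3 edges red] = (1/2)^3, and likewise for blue, so P[monochromatic] = 2·(1/2)^3 = 2^{1 − 3} = 1/4.
By linearity of expectation: E[X] = C(18, 3) · 2^{1 − 3} = 816 · 1/4 = 204.
Numerically: E[X] ≈ 204.0000.

E[X] = C(18,3)·2^(1−C(3,2)) = 204 ≈ 204.0000.


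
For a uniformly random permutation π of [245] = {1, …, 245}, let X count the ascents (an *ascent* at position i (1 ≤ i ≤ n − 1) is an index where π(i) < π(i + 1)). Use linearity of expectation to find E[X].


Write X = Σ X_I over i = 1, …, 244, with X_I the indicator of one ascent.
There are 244 indicators.
For each fixed i, the pair (π(i), π(i+1)) is a uniformly random ordered pair of distinct values from {1, …, 245}; by symmetry P[π(i) < π(i+1)] = 1/2.
By linearity: E[X] = 244 · (1/2) = (245 − 1) · (1/2) = 122 ≈ 122.0000.

E[X] = 122 = 122.0000.


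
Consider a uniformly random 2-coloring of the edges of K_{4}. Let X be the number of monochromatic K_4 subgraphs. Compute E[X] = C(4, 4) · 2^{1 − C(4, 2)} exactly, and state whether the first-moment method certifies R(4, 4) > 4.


E[X] = C(4, 4) · 2^{1 − 6} = 1 · 2^{−5} = 1/32.
As a reduced fraction: E[X] = 1/32 ≈ 0.0312500.
Is E[X] < 1? YES.
Since E[X] < 1, there exists a 2-coloring of K_{4} with no monochromatic K_4; hence R(4, 4) > 4.

E[X] = 1/32 ≈ 0.0312500; E[X] < 1, so R(4, 4) > 4.


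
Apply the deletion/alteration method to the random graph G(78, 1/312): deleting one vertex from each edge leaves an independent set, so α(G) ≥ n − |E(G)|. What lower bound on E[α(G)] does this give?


E[|E(G)|] = C(78, 2)·p = 3003 · (1/312) = 77/8.
E[α(G)] ≥ n − E[|E(G)|] = 78 − 77/8 = 547/8.
Numerically: ≈ 68.375000.
(This is only a lower bound; the true E[α(G)] may be larger.)

E[α(G)] ≥ 547/8 ≈ 68.375000.


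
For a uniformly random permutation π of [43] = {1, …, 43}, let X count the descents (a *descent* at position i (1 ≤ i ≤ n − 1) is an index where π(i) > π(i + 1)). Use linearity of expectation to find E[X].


Write X = Σ X_I over i = 1, …, 42, with X_I the indicator of one descent.
There are 42 indicators.
For each fixed i, the pair (π(i), π(i+1)) is a uniformly random ordered pair of distinct values from {1, …, 43}; by symmetry P[π(i) > π(i+1)] = 1/2.
By linearity: E[X] = 42 · (1/2) = (43 − 1) · (1/2) = 21 ≈ 21.000000.

E[X] = 21 = 21.000000.
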